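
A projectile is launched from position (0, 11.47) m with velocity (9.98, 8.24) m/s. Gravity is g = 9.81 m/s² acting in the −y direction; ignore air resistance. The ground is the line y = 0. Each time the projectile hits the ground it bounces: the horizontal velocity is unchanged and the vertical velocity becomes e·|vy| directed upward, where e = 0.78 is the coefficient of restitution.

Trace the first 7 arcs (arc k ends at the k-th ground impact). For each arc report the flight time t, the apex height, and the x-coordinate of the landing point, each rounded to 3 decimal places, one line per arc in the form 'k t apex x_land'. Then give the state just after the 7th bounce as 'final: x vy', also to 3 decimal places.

Arc 1: start y=11.470, vy=8.240 → t=2.585, apex=14.931, x_land=25.795, impact vy=-17.115
  bounce: vy ← 0.78·17.115 = 13.350
Arc 2: start y=0.000, vy=13.350 → t=2.722, apex=9.084, x_land=52.958, impact vy=-13.350
  bounce: vy ← 0.78·13.350 = 10.413
Arc 3: start y=0.000, vy=10.413 → t=2.123, apex=5.527, x_land=74.145, impact vy=-10.413
  bounce: vy ← 0.78·10.413 = 8.122
Arc 4: start y=0.000, vy=8.122 → t=1.656, apex=3.362, x_land=90.671, impact vy=-8.122
  bounce: vy ← 0.78·8.122 = 6.335
Arc 5: start y=0.000, vy=6.335 → t=1.292, apex=2.046, x_land=103.561, impact vy=-6.335
  bounce: vy ← 0.78·6.335 = 4.942
Arc 6: start y=0.000, vy=4.942 → t=1.007, apex=1.245, x_land=113.615, impact vy=-4.942
  bounce: vy ← 0.78·4.942 = 3.854
Arc 7: start y=0.000, vy=3.854 → t=0.786, apex=0.757, x_land=121.457, impact vy=-3.854
  bounce: vy ← 0.78·3.854 = 3.006

1 2.585 14.931 25.795
2 2.722 9.084 52.958
3 2.123 5.527 74.145
4 1.656 3.362 90.671
5 1.292 2.046 103.561
6 1.007 1.245 113.615
7 0.786 0.757 121.457
final: 121.457 3.006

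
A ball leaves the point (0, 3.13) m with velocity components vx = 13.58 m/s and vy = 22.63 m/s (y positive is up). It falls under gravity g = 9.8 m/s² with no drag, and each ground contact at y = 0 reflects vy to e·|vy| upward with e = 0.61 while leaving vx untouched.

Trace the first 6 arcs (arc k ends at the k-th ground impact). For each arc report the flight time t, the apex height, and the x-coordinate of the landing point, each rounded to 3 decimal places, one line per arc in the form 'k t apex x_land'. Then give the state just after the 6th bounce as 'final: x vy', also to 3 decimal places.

Arc 1: start y=3.130, vy=22.630 → t=4.753, apex=29.258, x_land=64.543, impact vy=-23.947
  bounce: vy ← 0.61·23.947 = 14.608
Arc 2: start y=0.000, vy=14.608 → t=2.981, apex=10.887, x_land=105.027, impact vy=-14.608
  bounce: vy ← 0.61·14.608 = 8.911
Arc 3: start y=0.000, vy=8.911 → t=1.819, apex=4.051, x_land=129.722, impact vy=-8.911
  bounce: vy ← 0.61·8.911 = 5.436
Arc 4: start y=0.000, vy=5.436 → t=1.109, apex=1.507, x_land=144.787, impact vy=-5.436
  bounce: vy ← 0.61·5.436 = 3.316
Arc 5: start y=0.000, vy=3.316 → t=0.677, apex=0.561, x_land=153.976, impact vy=-3.316
  bounce: vy ← 0.61·3.316 = 2.023
Arc 6: start y=0.000, vy=2.023 → t=0.413, apex=0.209, x_land=159.581, impact vy=-2.023
  bounce: vy ← 0.61·2.023 = 1.234

1 4.753 29.258 64.543
2 2.981 10.887 105.027
3 1.819 4.051 129.722
4 1.109 1.507 144.787
5 0.677 0.561 153.976
6 0.413 0.209 159.581
final: 159.581 1.234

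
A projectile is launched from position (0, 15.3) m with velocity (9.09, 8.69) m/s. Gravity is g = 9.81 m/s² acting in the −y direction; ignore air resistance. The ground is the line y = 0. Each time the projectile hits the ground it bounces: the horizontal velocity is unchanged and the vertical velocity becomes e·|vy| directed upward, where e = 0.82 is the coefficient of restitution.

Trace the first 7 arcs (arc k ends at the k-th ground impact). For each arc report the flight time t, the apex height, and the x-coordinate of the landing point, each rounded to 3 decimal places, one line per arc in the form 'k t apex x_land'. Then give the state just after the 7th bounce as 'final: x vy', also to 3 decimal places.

1 2.862 19.149 26.013
2 3.240 12.876 55.468
3 2.657 8.658 79.621
4 2.179 5.821 99.427
5 1.787 3.914 115.667
6 1.465 2.632 128.984
7 1.201 1.770 139.905
final: 139.905 4.832

Arc 1: start y=15.300, vy=8.690 → t=2.862, apex=19.149, x_land=26.013, impact vy=-19.383
  bounce: vy ← 0.82·19.383 = 15.894
Arc 2: start y=0.000, vy=15.894 → t=3.240, apex=12.876, x_land=55.468, impact vy=-15.894
  bounce: vy ← 0.82·15.894 = 13.033
Arc 3: start y=0.000, vy=13.033 → t=2.657, apex=8.658, x_land=79.621, impact vy=-13.033
  bounce: vy ← 0.82·13.033 = 10.687
Arc 4: start y=0.000, vy=10.687 → t=2.179, apex=5.821, x_land=99.427, impact vy=-10.687
  bounce: vy ← 0.82·10.687 = 8.763
Arc 5: start y=0.000, vy=8.763 → t=1.787, apex=3.914, x_land=115.667, impact vy=-8.763
  bounce: vy ← 0.82·8.763 = 7.186
Arc 6: start y=0.000, vy=7.186 → t=1.465, apex=2.632, x_land=128.984, impact vy=-7.186
  bounce: vy ← 0.82·7.186 = 5.893
Arc 7: start y=0.000, vy=5.893 → t=1.201, apex=1.770, x_land=139.905, impact vy=-5.893
  bounce: vy ← 0.82·5.893 = 4.832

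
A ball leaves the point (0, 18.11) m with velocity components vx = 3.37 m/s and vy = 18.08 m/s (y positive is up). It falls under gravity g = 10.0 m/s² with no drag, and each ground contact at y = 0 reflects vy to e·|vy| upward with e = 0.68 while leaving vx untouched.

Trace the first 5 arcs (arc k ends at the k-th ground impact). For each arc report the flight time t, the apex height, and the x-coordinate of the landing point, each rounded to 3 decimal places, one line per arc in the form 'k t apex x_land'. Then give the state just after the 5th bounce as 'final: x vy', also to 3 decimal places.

Arc 1: start y=18.110, vy=18.080 → t=4.433, apex=34.454, x_land=14.939, impact vy=-26.250
  bounce: vy ← 0.68·26.250 = 17.850
Arc 2: start y=0.000, vy=17.850 → t=3.570, apex=15.932, x_land=26.970, impact vy=-17.850
  bounce: vy ← 0.68·17.850 = 12.138
Arc 3: start y=0.000, vy=12.138 → t=2.428, apex=7.367, x_land=35.152, impact vy=-12.138
  bounce: vy ← 0.68·12.138 = 8.254
Arc 4: start y=0.000, vy=8.254 → t=1.651, apex=3.406, x_land=40.715, impact vy=-8.254
  bounce: vy ← 0.68·8.254 = 5.613
Arc 5: start y=0.000, vy=5.613 → t=1.123, apex=1.575, x_land=44.498, impact vy=-5.613
  bounce: vy ← 0.68·5.613 = 3.817

1 4.433 34.454 14.939
2 3.570 15.932 26.970
3 2.428 7.367 35.152
4 1.651 3.406 40.715
5 1.123 1.575 44.498
final: 44.498 3.817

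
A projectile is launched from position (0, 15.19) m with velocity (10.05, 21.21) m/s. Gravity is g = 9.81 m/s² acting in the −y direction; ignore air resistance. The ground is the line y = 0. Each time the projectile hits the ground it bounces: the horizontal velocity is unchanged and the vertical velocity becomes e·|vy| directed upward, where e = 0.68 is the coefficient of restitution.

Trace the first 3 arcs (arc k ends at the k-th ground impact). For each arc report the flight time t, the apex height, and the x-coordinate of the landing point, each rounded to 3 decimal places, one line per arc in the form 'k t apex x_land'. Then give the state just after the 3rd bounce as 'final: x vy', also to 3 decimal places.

Arc 1: start y=15.190, vy=21.210 → t=4.950, apex=38.119, x_land=49.746, impact vy=-27.348
  bounce: vy ← 0.68·27.348 = 18.596
Arc 2: start y=0.000, vy=18.596 → t=3.791, apex=17.626, x_land=87.848, impact vy=-18.596
  bounce: vy ← 0.68·18.596 = 12.646
Arc 3: start y=0.000, vy=12.646 → t=2.578, apex=8.150, x_land=113.758, impact vy=-12.646
  bounce: vy ← 0.68·12.646 = 8.599

1 4.950 38.119 49.746
2 3.791 17.626 87.848
3 2.578 8.150 113.758
final: 113.758 8.599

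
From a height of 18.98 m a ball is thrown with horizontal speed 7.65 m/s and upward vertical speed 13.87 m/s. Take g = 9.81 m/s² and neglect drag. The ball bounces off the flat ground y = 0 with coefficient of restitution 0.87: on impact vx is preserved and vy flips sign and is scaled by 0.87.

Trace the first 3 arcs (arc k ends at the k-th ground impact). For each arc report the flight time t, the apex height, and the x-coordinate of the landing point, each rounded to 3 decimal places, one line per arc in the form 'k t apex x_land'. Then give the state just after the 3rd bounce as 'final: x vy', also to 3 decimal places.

Arc 1: start y=18.980, vy=13.870 → t=3.836, apex=28.785, x_land=29.348, impact vy=-23.765
  bounce: vy ← 0.87·23.765 = 20.675
Arc 2: start y=0.000, vy=20.675 → t=4.215, apex=21.787, x_land=61.594, impact vy=-20.675
  bounce: vy ← 0.87·20.675 = 17.988
Arc 3: start y=0.000, vy=17.988 → t=3.667, apex=16.491, x_land=89.648, impact vy=-17.988
  bounce: vy ← 0.87·17.988 = 15.649

1 3.836 28.785 29.348
2 4.215 21.787 61.594
3 3.667 16.491 89.648
final: 89.648 15.649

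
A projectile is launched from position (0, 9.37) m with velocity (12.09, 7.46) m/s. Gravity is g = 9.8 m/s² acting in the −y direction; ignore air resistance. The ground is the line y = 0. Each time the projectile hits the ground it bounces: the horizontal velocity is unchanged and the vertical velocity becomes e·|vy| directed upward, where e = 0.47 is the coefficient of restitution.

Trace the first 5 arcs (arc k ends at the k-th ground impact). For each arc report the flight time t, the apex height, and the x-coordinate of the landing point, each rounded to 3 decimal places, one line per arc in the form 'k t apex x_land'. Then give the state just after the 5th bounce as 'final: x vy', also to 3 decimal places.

Arc 1: start y=9.370, vy=7.460 → t=2.340, apex=12.209, x_land=28.287, impact vy=-15.469
  bounce: vy ← 0.47·15.469 = 7.271
Arc 2: start y=0.000, vy=7.271 → t=1.484, apex=2.697, x_land=46.227, impact vy=-7.271
  bounce: vy ← 0.47·7.271 = 3.417
Arc 3: start y=0.000, vy=3.417 → t=0.697, apex=0.596, x_land=54.658, impact vy=-3.417
  bounce: vy ← 0.47·3.417 = 1.606
Arc 4: start y=0.000, vy=1.606 → t=0.328, apex=0.132, x_land=58.621, impact vy=-1.606
  bounce: vy ← 0.47·1.606 = 0.755
Arc 5: start y=0.000, vy=0.755 → t=0.154, apex=0.029, x_land=60.483, impact vy=-0.755
  bounce: vy ← 0.47·0.755 = 0.355

1 2.340 12.209 28.287
2 1.484 2.697 46.227
3 0.697 0.596 54.658
4 0.328 0.132 58.621
5 0.154 0.029 60.483
final: 60.483 0.355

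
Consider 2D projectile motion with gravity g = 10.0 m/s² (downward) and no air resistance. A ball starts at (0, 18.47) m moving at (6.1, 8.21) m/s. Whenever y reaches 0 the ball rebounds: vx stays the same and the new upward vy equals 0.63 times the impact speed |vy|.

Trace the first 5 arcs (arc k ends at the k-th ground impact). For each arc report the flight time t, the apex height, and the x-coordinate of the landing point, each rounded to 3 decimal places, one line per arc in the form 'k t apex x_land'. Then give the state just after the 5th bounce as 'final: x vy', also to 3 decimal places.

Arc 1: start y=18.470, vy=8.210 → t=2.911, apex=21.840, x_land=17.757, impact vy=-20.900
  bounce: vy ← 0.63·20.900 = 13.167
Arc 2: start y=0.000, vy=13.167 → t=2.633, apex=8.668, x_land=33.821, impact vy=-13.167
  bounce: vy ← 0.63·13.167 = 8.295
Arc 3: start y=0.000, vy=8.295 → t=1.659, apex=3.440, x_land=43.941, impact vy=-8.295
  bounce: vy ← 0.63·8.295 = 5.226
Arc 4: start y=0.000, vy=5.226 → t=1.045, apex=1.366, x_land=50.316, impact vy=-5.226
  bounce: vy ← 0.63·5.226 = 3.292
Arc 5: start y=0.000, vy=3.292 → t=0.658, apex=0.542, x_land=54.333, impact vy=-3.292
  bounce: vy ← 0.63·3.292 = 2.074

1 2.911 21.840 17.757
2 2.633 8.668 33.821
3 1.659 3.440 43.941
4 1.045 1.366 50.316
5 0.658 0.542 54.333
final: 54.333 2.074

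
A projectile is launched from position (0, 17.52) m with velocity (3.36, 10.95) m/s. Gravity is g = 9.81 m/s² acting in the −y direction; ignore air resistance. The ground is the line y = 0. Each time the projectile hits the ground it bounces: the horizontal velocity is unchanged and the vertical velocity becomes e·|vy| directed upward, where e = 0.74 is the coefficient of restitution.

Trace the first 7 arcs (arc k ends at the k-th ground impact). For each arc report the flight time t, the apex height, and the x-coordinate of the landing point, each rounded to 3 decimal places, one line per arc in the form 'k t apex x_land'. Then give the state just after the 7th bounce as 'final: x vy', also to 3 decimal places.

1 3.311 23.631 11.125
2 3.249 12.940 22.041
3 2.404 7.086 30.118
4 1.779 3.880 36.095
5 1.316 2.125 40.518
6 0.974 1.164 43.791
7 0.721 0.637 46.213
final: 46.213 2.616

Arc 1: start y=17.520, vy=10.950 → t=3.311, apex=23.631, x_land=11.125, impact vy=-21.532
  bounce: vy ← 0.74·21.532 = 15.934
Arc 2: start y=0.000, vy=15.934 → t=3.249, apex=12.940, x_land=22.041, impact vy=-15.934
  bounce: vy ← 0.74·15.934 = 11.791
Arc 3: start y=0.000, vy=11.791 → t=2.404, apex=7.086, x_land=30.118, impact vy=-11.791
  bounce: vy ← 0.74·11.791 = 8.725
Arc 4: start y=0.000, vy=8.725 → t=1.779, apex=3.880, x_land=36.095, impact vy=-8.725
  bounce: vy ← 0.74·8.725 = 6.457
Arc 5: start y=0.000, vy=6.457 → t=1.316, apex=2.125, x_land=40.518, impact vy=-6.457
  bounce: vy ← 0.74·6.457 = 4.778
Arc 6: start y=0.000, vy=4.778 → t=0.974, apex=1.164, x_land=43.791, impact vy=-4.778
  bounce: vy ← 0.74·4.778 = 3.536
Arc 7: start y=0.000, vy=3.536 → t=0.721, apex=0.637, x_land=46.213, impact vy=-3.536
  bounce: vy ← 0.74·3.536 = 2.616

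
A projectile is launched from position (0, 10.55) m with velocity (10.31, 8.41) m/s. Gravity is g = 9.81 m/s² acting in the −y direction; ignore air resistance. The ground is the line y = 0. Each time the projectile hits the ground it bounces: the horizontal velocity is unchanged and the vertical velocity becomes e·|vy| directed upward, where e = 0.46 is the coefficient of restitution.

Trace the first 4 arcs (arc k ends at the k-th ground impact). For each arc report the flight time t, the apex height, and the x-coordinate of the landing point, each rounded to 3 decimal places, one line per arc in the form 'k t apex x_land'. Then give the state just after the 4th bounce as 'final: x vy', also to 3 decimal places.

1 2.556 14.155 26.353
2 1.563 2.995 42.466
3 0.719 0.634 49.878
4 0.331 0.134 53.288
final: 53.288 0.746

Arc 1: start y=10.550, vy=8.410 → t=2.556, apex=14.155, x_land=26.353, impact vy=-16.665
  bounce: vy ← 0.46·16.665 = 7.666
Arc 2: start y=0.000, vy=7.666 → t=1.563, apex=2.995, x_land=42.466, impact vy=-7.666
  bounce: vy ← 0.46·7.666 = 3.526
Arc 3: start y=0.000, vy=3.526 → t=0.719, apex=0.634, x_land=49.878, impact vy=-3.526
  bounce: vy ← 0.46·3.526 = 1.622
Arc 4: start y=0.000, vy=1.622 → t=0.331, apex=0.134, x_land=53.288, impact vy=-1.622
  bounce: vy ← 0.46·1.622 = 0.746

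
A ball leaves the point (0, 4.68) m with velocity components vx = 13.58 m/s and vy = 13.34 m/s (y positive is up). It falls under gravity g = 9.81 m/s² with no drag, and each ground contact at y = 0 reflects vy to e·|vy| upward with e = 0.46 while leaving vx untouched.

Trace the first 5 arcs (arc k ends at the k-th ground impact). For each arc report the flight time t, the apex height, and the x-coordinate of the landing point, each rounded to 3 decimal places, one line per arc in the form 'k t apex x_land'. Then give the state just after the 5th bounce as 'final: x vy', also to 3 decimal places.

1 3.034 13.750 41.204
2 1.540 2.910 62.122
3 0.709 0.616 71.744
4 0.326 0.130 76.170
5 0.150 0.028 78.206
final: 78.206 0.338

Arc 1: start y=4.680, vy=13.340 → t=3.034, apex=13.750, x_land=41.204, impact vy=-16.425
  bounce: vy ← 0.46·16.425 = 7.555
Arc 2: start y=0.000, vy=7.555 → t=1.540, apex=2.910, x_land=62.122, impact vy=-7.555
  bounce: vy ← 0.46·7.555 = 3.476
Arc 3: start y=0.000, vy=3.476 → t=0.709, apex=0.616, x_land=71.744, impact vy=-3.476
  bounce: vy ← 0.46·3.476 = 1.599
Arc 4: start y=0.000, vy=1.599 → t=0.326, apex=0.130, x_land=76.170, impact vy=-1.599
  bounce: vy ← 0.46·1.599 = 0.735
Arc 5: start y=0.000, vy=0.735 → t=0.150, apex=0.028, x_land=78.206, impact vy=-0.735
  bounce: vy ← 0.46·0.735 = 0.338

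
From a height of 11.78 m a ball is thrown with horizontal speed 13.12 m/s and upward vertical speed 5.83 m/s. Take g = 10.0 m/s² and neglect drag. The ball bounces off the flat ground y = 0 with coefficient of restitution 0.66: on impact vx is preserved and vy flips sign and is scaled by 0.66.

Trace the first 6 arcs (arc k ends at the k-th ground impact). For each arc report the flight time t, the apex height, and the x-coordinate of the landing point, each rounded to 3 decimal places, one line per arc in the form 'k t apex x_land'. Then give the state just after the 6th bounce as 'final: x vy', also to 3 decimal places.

1 2.225 13.479 29.191
2 2.167 5.872 57.626
3 1.430 2.558 76.394
4 0.944 1.114 88.780
5 0.623 0.485 96.955
6 0.411 0.211 102.351
final: 102.351 1.357

Arc 1: start y=11.780, vy=5.830 → t=2.225, apex=13.479, x_land=29.191, impact vy=-16.419
  bounce: vy ← 0.66·16.419 = 10.837
Arc 2: start y=0.000, vy=10.837 → t=2.167, apex=5.872, x_land=57.626, impact vy=-10.837
  bounce: vy ← 0.66·10.837 = 7.152
Arc 3: start y=0.000, vy=7.152 → t=1.430, apex=2.558, x_land=76.394, impact vy=-7.152
  bounce: vy ← 0.66·7.152 = 4.720
Arc 4: start y=0.000, vy=4.720 → t=0.944, apex=1.114, x_land=88.780, impact vy=-4.720
  bounce: vy ← 0.66·4.720 = 3.115
Arc 5: start y=0.000, vy=3.115 → t=0.623, apex=0.485, x_land=96.955, impact vy=-3.115
  bounce: vy ← 0.66·3.115 = 2.056
Arc 6: start y=0.000, vy=2.056 → t=0.411, apex=0.211, x_land=102.351, impact vy=-2.056
  bounce: vy ← 0.66·2.056 = 1.357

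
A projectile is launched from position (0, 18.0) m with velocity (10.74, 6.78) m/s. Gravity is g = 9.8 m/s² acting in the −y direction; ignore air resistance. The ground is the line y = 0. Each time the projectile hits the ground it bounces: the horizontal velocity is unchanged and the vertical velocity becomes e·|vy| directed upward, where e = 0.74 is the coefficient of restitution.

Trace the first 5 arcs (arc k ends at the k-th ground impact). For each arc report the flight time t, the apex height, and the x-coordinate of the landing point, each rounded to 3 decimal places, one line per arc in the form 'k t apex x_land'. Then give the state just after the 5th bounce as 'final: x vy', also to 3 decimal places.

1 2.730 20.345 29.315
2 3.016 11.141 61.704
3 2.232 6.101 85.672
4 1.651 3.341 103.408
5 1.222 1.829 116.533
final: 116.533 4.431

Arc 1: start y=18.000, vy=6.780 → t=2.730, apex=20.345, x_land=29.315, impact vy=-19.969
  bounce: vy ← 0.74·19.969 = 14.777
Arc 2: start y=0.000, vy=14.777 → t=3.016, apex=11.141, x_land=61.704, impact vy=-14.777
  bounce: vy ← 0.74·14.777 = 10.935
Arc 3: start y=0.000, vy=10.935 → t=2.232, apex=6.101, x_land=85.672, impact vy=-10.935
  bounce: vy ← 0.74·10.935 = 8.092
Arc 4: start y=0.000, vy=8.092 → t=1.651, apex=3.341, x_land=103.408, impact vy=-8.092
  bounce: vy ← 0.74·8.092 = 5.988
Arc 5: start y=0.000, vy=5.988 → t=1.222, apex=1.829, x_land=116.533, impact vy=-5.988
  bounce: vy ← 0.74·5.988 = 4.431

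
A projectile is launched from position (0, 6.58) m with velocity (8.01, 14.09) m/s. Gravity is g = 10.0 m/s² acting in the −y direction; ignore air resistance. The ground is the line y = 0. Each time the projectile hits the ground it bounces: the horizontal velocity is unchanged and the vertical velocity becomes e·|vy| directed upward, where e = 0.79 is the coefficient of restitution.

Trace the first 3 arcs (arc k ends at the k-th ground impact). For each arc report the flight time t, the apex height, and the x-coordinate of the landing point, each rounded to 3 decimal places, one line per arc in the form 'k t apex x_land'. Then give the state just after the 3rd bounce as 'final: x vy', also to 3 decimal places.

Arc 1: start y=6.580, vy=14.090 → t=3.226, apex=16.506, x_land=25.840, impact vy=-18.169
  bounce: vy ← 0.79·18.169 = 14.354
Arc 2: start y=0.000, vy=14.354 → t=2.871, apex=10.302, x_land=48.835, impact vy=-14.354
  bounce: vy ← 0.79·14.354 = 11.340
Arc 3: start y=0.000, vy=11.340 → t=2.268, apex=6.429, x_land=67.001, impact vy=-11.340
  bounce: vy ← 0.79·11.340 = 8.958

1 3.226 16.506 25.840
2 2.871 10.302 48.835
3 2.268 6.429 67.001
final: 67.001 8.958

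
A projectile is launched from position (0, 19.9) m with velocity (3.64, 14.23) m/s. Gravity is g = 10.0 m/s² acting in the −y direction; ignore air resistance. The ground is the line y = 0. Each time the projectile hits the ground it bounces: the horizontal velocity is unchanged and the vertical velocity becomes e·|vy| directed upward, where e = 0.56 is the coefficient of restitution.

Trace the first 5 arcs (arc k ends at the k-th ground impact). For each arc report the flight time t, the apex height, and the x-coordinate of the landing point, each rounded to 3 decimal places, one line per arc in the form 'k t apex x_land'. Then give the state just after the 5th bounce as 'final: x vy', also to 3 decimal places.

1 3.873 30.025 14.100
2 2.745 9.416 24.090
3 1.537 2.953 29.684
4 0.861 0.926 32.817
5 0.482 0.290 34.572
final: 34.572 1.350

Arc 1: start y=19.900, vy=14.230 → t=3.873, apex=30.025, x_land=14.100, impact vy=-24.505
  bounce: vy ← 0.56·24.505 = 13.723
Arc 2: start y=0.000, vy=13.723 → t=2.745, apex=9.416, x_land=24.090, impact vy=-13.723
  bounce: vy ← 0.56·13.723 = 7.685
Arc 3: start y=0.000, vy=7.685 → t=1.537, apex=2.953, x_land=29.684, impact vy=-7.685
  bounce: vy ← 0.56·7.685 = 4.303
Arc 4: start y=0.000, vy=4.303 → t=0.861, apex=0.926, x_land=32.817, impact vy=-4.303
  bounce: vy ← 0.56·4.303 = 2.410
Arc 5: start y=0.000, vy=2.410 → t=0.482, apex=0.290, x_land=34.572, impact vy=-2.410
  bounce: vy ← 0.56·2.410 = 1.350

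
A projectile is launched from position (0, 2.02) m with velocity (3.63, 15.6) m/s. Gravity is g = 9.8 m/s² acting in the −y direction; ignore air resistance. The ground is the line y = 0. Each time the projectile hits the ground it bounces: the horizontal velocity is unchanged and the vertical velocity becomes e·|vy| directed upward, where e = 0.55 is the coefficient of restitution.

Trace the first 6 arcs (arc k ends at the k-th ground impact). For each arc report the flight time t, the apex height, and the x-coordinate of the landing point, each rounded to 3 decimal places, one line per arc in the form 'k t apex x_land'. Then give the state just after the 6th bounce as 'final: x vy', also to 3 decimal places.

1 3.308 14.436 12.009
2 1.888 4.367 18.863
3 1.038 1.321 22.632
4 0.571 0.400 24.706
5 0.314 0.121 25.846
6 0.173 0.037 26.473
final: 26.473 0.466

Arc 1: start y=2.020, vy=15.600 → t=3.308, apex=14.436, x_land=12.009, impact vy=-16.821
  bounce: vy ← 0.55·16.821 = 9.252
Arc 2: start y=0.000, vy=9.252 → t=1.888, apex=4.367, x_land=18.863, impact vy=-9.252
  bounce: vy ← 0.55·9.252 = 5.088
Arc 3: start y=0.000, vy=5.088 → t=1.038, apex=1.321, x_land=22.632, impact vy=-5.088
  bounce: vy ← 0.55·5.088 = 2.799
Arc 4: start y=0.000, vy=2.799 → t=0.571, apex=0.400, x_land=24.706, impact vy=-2.799
  bounce: vy ← 0.55·2.799 = 1.539
Arc 5: start y=0.000, vy=1.539 → t=0.314, apex=0.121, x_land=25.846, impact vy=-1.539
  bounce: vy ← 0.55·1.539 = 0.847
Arc 6: start y=0.000, vy=0.847 → t=0.173, apex=0.037, x_land=26.473, impact vy=-0.847
  bounce: vy ← 0.55·0.847 = 0.466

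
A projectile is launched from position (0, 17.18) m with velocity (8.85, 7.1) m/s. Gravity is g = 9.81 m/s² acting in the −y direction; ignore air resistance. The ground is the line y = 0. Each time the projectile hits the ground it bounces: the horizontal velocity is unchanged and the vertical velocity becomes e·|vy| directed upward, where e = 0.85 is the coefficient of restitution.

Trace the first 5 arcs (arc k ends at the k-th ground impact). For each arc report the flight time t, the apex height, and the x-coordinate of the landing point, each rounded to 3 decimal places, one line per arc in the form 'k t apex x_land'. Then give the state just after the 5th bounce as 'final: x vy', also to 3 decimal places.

1 2.730 19.749 24.163
2 3.411 14.269 54.352
3 2.900 10.309 80.013
4 2.465 7.448 101.825
5 2.095 5.382 120.364
final: 120.364 8.734

Arc 1: start y=17.180, vy=7.100 → t=2.730, apex=19.749, x_land=24.163, impact vy=-19.685
  bounce: vy ← 0.85·19.685 = 16.732
Arc 2: start y=0.000, vy=16.732 → t=3.411, apex=14.269, x_land=54.352, impact vy=-16.732
  bounce: vy ← 0.85·16.732 = 14.222
Arc 3: start y=0.000, vy=14.222 → t=2.900, apex=10.309, x_land=80.013, impact vy=-14.222
  bounce: vy ← 0.85·14.222 = 12.089
Arc 4: start y=0.000, vy=12.089 → t=2.465, apex=7.448, x_land=101.825, impact vy=-12.089
  bounce: vy ← 0.85·12.089 = 10.275
Arc 5: start y=0.000, vy=10.275 → t=2.095, apex=5.382, x_land=120.364, impact vy=-10.275
  bounce: vy ← 0.85·10.275 = 8.734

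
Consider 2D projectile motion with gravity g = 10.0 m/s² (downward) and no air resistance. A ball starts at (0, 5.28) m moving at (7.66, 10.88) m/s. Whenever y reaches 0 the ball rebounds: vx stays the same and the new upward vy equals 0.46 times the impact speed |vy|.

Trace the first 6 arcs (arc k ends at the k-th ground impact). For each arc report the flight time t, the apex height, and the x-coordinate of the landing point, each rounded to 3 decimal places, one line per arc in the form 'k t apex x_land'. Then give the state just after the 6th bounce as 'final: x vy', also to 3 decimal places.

Arc 1: start y=5.280, vy=10.880 → t=2.585, apex=11.199, x_land=19.798, impact vy=-14.966
  bounce: vy ← 0.46·14.966 = 6.884
Arc 2: start y=0.000, vy=6.884 → t=1.377, apex=2.370, x_land=30.345, impact vy=-6.884
  bounce: vy ← 0.46·6.884 = 3.167
Arc 3: start y=0.000, vy=3.167 → t=0.633, apex=0.501, x_land=35.196, impact vy=-3.167
  bounce: vy ← 0.46·3.167 = 1.457
Arc 4: start y=0.000, vy=1.457 → t=0.291, apex=0.106, x_land=37.428, impact vy=-1.457
  bounce: vy ← 0.46·1.457 = 0.670
Arc 5: start y=0.000, vy=0.670 → t=0.134, apex=0.022, x_land=38.454, impact vy=-0.670
  bounce: vy ← 0.46·0.670 = 0.308
Arc 6: start y=0.000, vy=0.308 → t=0.062, apex=0.005, x_land=38.926, impact vy=-0.308
  bounce: vy ← 0.46·0.308 = 0.142

1 2.585 11.199 19.798
2 1.377 2.370 30.345
3 0.633 0.501 35.196
4 0.291 0.106 37.428
5 0.134 0.022 38.454
6 0.062 0.005 38.926
final: 38.926 0.142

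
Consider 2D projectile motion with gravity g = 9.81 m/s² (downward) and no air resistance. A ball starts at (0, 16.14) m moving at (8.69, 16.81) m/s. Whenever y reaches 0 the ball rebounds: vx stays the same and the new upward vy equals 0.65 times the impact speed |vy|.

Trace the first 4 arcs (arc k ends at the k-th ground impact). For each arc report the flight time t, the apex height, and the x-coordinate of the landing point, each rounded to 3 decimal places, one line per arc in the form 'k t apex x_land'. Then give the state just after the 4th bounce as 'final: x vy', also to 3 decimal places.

Arc 1: start y=16.140, vy=16.810 → t=4.209, apex=30.542, x_land=36.575, impact vy=-24.479
  bounce: vy ← 0.65·24.479 = 15.912
Arc 2: start y=0.000, vy=15.912 → t=3.244, apex=12.904, x_land=64.765, impact vy=-15.912
  bounce: vy ← 0.65·15.912 = 10.343
Arc 3: start y=0.000, vy=10.343 → t=2.109, apex=5.452, x_land=83.089, impact vy=-10.343
  bounce: vy ← 0.65·10.343 = 6.723
Arc 4: start y=0.000, vy=6.723 → t=1.371, apex=2.303, x_land=94.999, impact vy=-6.723
  bounce: vy ← 0.65·6.723 = 4.370

1 4.209 30.542 36.575
2 3.244 12.904 64.765
3 2.109 5.452 83.089
4 1.371 2.303 94.999
final: 94.999 4.370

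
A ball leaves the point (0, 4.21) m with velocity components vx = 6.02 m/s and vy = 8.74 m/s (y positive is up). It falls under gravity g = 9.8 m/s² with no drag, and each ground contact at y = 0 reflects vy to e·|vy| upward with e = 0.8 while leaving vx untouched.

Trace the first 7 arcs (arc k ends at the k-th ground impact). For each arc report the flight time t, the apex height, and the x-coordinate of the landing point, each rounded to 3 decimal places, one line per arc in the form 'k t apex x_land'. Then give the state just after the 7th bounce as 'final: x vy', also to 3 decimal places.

1 2.178 8.107 13.112
2 2.058 5.189 25.502
3 1.646 3.321 35.414
4 1.317 2.125 43.343
5 1.054 1.360 49.686
6 0.843 0.871 54.761
7 0.674 0.557 58.821
final: 58.821 2.644

Arc 1: start y=4.210, vy=8.740 → t=2.178, apex=8.107, x_land=13.112, impact vy=-12.606
  bounce: vy ← 0.8·12.606 = 10.085
Arc 2: start y=0.000, vy=10.085 → t=2.058, apex=5.189, x_land=25.502, impact vy=-10.085
  bounce: vy ← 0.8·10.085 = 8.068
Arc 3: start y=0.000, vy=8.068 → t=1.646, apex=3.321, x_land=35.414, impact vy=-8.068
  bounce: vy ← 0.8·8.068 = 6.454
Arc 4: start y=0.000, vy=6.454 → t=1.317, apex=2.125, x_land=43.343, impact vy=-6.454
  bounce: vy ← 0.8·6.454 = 5.163
Arc 5: start y=0.000, vy=5.163 → t=1.054, apex=1.360, x_land=49.686, impact vy=-5.163
  bounce: vy ← 0.8·5.163 = 4.131
Arc 6: start y=0.000, vy=4.131 → t=0.843, apex=0.871, x_land=54.761, impact vy=-4.131
  bounce: vy ← 0.8·4.131 = 3.305
Arc 7: start y=0.000, vy=3.305 → t=0.674, apex=0.557, x_land=58.821, impact vy=-3.305
  bounce: vy ← 0.8·3.305 = 2.644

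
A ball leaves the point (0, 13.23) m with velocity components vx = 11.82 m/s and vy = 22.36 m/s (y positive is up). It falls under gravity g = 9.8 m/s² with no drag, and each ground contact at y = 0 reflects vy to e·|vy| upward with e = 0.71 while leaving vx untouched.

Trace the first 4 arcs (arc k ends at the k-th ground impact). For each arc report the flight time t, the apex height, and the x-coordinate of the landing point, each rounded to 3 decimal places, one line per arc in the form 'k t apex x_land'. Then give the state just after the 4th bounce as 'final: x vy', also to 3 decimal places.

1 5.093 38.739 60.204
2 3.993 19.528 107.397
3 2.835 9.844 140.904
4 2.013 4.962 164.694
final: 164.694 7.002

Arc 1: start y=13.230, vy=22.360 → t=5.093, apex=38.739, x_land=60.204, impact vy=-27.555
  bounce: vy ← 0.71·27.555 = 19.564
Arc 2: start y=0.000, vy=19.564 → t=3.993, apex=19.528, x_land=107.397, impact vy=-19.564
  bounce: vy ← 0.71·19.564 = 13.890
Arc 3: start y=0.000, vy=13.890 → t=2.835, apex=9.844, x_land=140.904, impact vy=-13.890
  bounce: vy ← 0.71·13.890 = 9.862
Arc 4: start y=0.000, vy=9.862 → t=2.013, apex=4.962, x_land=164.694, impact vy=-9.862
  bounce: vy ← 0.71·9.862 = 7.002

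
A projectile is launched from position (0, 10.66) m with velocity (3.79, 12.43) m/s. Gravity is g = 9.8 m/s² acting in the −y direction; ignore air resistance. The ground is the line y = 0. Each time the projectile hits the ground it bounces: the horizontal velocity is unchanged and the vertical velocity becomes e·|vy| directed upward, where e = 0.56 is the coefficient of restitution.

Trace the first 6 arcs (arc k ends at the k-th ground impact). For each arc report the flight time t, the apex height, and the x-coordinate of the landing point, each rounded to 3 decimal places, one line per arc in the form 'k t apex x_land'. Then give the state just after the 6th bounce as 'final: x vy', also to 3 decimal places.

1 3.214 18.543 12.180
2 2.179 5.815 20.437
3 1.220 1.824 25.062
4 0.683 0.572 27.651
5 0.383 0.179 29.101
6 0.214 0.056 29.913
final: 29.913 0.588

Arc 1: start y=10.660, vy=12.430 → t=3.214, apex=18.543, x_land=12.180, impact vy=-19.064
  bounce: vy ← 0.56·19.064 = 10.676
Arc 2: start y=0.000, vy=10.676 → t=2.179, apex=5.815, x_land=20.437, impact vy=-10.676
  bounce: vy ← 0.56·10.676 = 5.979
Arc 3: start y=0.000, vy=5.979 → t=1.220, apex=1.824, x_land=25.062, impact vy=-5.979
  bounce: vy ← 0.56·5.979 = 3.348
Arc 4: start y=0.000, vy=3.348 → t=0.683, apex=0.572, x_land=27.651, impact vy=-3.348
  bounce: vy ← 0.56·3.348 = 1.875
Arc 5: start y=0.000, vy=1.875 → t=0.383, apex=0.179, x_land=29.101, impact vy=-1.875
  bounce: vy ← 0.56·1.875 = 1.050
Arc 6: start y=0.000, vy=1.050 → t=0.214, apex=0.056, x_land=29.913, impact vy=-1.050
  bounce: vy ← 0.56·1.050 = 0.588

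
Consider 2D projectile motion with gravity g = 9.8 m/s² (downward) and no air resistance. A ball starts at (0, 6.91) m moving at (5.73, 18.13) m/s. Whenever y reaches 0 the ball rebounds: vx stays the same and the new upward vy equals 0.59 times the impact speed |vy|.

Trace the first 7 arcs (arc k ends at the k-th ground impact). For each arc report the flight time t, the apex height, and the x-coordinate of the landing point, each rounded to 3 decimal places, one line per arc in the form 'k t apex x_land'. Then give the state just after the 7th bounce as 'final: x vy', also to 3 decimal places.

Arc 1: start y=6.910, vy=18.130 → t=4.048, apex=23.680, x_land=23.197, impact vy=-21.544
  bounce: vy ← 0.59·21.544 = 12.711
Arc 2: start y=0.000, vy=12.711 → t=2.594, apex=8.243, x_land=38.061, impact vy=-12.711
  bounce: vy ← 0.59·12.711 = 7.499
Arc 3: start y=0.000, vy=7.499 → t=1.530, apex=2.869, x_land=46.831, impact vy=-7.499
  bounce: vy ← 0.59·7.499 = 4.425
Arc 4: start y=0.000, vy=4.425 → t=0.903, apex=0.999, x_land=52.005, impact vy=-4.425
  bounce: vy ← 0.59·4.425 = 2.611
Arc 5: start y=0.000, vy=2.611 → t=0.533, apex=0.348, x_land=55.057, impact vy=-2.611
  bounce: vy ← 0.59·2.611 = 1.540
Arc 6: start y=0.000, vy=1.540 → t=0.314, apex=0.121, x_land=56.858, impact vy=-1.540
  bounce: vy ← 0.59·1.540 = 0.909
Arc 7: start y=0.000, vy=0.909 → t=0.185, apex=0.042, x_land=57.921, impact vy=-0.909
  bounce: vy ← 0.59·0.909 = 0.536

1 4.048 23.680 23.197
2 2.594 8.243 38.061
3 1.530 2.869 46.831
4 0.903 0.999 52.005
5 0.533 0.348 55.057
6 0.314 0.121 56.858
7 0.185 0.042 57.921
final: 57.921 0.536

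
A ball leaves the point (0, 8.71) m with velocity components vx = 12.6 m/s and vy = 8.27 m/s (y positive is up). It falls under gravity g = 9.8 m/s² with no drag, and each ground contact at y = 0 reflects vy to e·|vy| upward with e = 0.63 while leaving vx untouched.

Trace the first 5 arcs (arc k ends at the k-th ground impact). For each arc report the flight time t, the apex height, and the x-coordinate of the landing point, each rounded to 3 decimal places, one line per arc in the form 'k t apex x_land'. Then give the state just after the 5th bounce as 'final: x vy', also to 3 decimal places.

Arc 1: start y=8.710, vy=8.270 → t=2.422, apex=12.199, x_land=30.514, impact vy=-15.463
  bounce: vy ← 0.63·15.463 = 9.742
Arc 2: start y=0.000, vy=9.742 → t=1.988, apex=4.842, x_land=55.564, impact vy=-9.742
  bounce: vy ← 0.63·9.742 = 6.137
Arc 3: start y=0.000, vy=6.137 → t=1.253, apex=1.922, x_land=71.346, impact vy=-6.137
  bounce: vy ← 0.63·6.137 = 3.867
Arc 4: start y=0.000, vy=3.867 → t=0.789, apex=0.763, x_land=81.288, impact vy=-3.867
  bounce: vy ← 0.63·3.867 = 2.436
Arc 5: start y=0.000, vy=2.436 → t=0.497, apex=0.303, x_land=87.552, impact vy=-2.436
  bounce: vy ← 0.63·2.436 = 1.535

1 2.422 12.199 30.514
2 1.988 4.842 55.564
3 1.253 1.922 71.346
4 0.789 0.763 81.288
5 0.497 0.303 87.552
final: 87.552 1.535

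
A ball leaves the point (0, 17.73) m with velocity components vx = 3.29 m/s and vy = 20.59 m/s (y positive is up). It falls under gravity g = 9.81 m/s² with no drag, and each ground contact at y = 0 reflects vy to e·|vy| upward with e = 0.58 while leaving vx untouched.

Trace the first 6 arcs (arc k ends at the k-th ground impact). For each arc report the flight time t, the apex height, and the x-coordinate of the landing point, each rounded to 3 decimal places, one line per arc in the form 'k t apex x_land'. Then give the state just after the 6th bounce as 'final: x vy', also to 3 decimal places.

Arc 1: start y=17.730, vy=20.590 → t=4.931, apex=39.338, x_land=16.222, impact vy=-27.781
  bounce: vy ← 0.58·27.781 = 16.113
Arc 2: start y=0.000, vy=16.113 → t=3.285, apex=13.233, x_land=27.030, impact vy=-16.113
  bounce: vy ← 0.58·16.113 = 9.346
Arc 3: start y=0.000, vy=9.346 → t=1.905, apex=4.452, x_land=33.299, impact vy=-9.346
  bounce: vy ← 0.58·9.346 = 5.421
Arc 4: start y=0.000, vy=5.421 → t=1.105, apex=1.498, x_land=36.935, impact vy=-5.421
  bounce: vy ← 0.58·5.421 = 3.144
Arc 5: start y=0.000, vy=3.144 → t=0.641, apex=0.504, x_land=39.043, impact vy=-3.144
  bounce: vy ← 0.58·3.144 = 1.823
Arc 6: start y=0.000, vy=1.823 → t=0.372, apex=0.169, x_land=40.266, impact vy=-1.823
  bounce: vy ← 0.58·1.823 = 1.058

1 4.931 39.338 16.222
2 3.285 13.233 27.030
3 1.905 4.452 33.299
4 1.105 1.498 36.935
5 0.641 0.504 39.043
6 0.372 0.169 40.266
final: 40.266 1.058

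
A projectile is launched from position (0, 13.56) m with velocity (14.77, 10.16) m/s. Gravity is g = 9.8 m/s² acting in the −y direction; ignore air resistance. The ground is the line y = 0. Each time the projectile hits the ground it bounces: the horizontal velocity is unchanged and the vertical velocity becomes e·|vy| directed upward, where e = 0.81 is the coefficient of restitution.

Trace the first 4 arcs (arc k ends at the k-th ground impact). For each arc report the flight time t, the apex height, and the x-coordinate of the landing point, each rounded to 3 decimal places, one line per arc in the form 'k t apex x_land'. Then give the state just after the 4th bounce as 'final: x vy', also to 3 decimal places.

Arc 1: start y=13.560, vy=10.160 → t=2.997, apex=18.827, x_land=44.264, impact vy=-19.209
  bounce: vy ← 0.81·19.209 = 15.560
Arc 2: start y=0.000, vy=15.560 → t=3.175, apex=12.352, x_land=91.165, impact vy=-15.560
  bounce: vy ← 0.81·15.560 = 12.603
Arc 3: start y=0.000, vy=12.603 → t=2.572, apex=8.104, x_land=129.155, impact vy=-12.603
  bounce: vy ← 0.81·12.603 = 10.209
Arc 4: start y=0.000, vy=10.209 → t=2.083, apex=5.317, x_land=159.927, impact vy=-10.209
  bounce: vy ← 0.81·10.209 = 8.269

1 2.997 18.827 44.264
2 3.175 12.352 91.165
3 2.572 8.104 129.155
4 2.083 5.317 159.927
final: 159.927 8.269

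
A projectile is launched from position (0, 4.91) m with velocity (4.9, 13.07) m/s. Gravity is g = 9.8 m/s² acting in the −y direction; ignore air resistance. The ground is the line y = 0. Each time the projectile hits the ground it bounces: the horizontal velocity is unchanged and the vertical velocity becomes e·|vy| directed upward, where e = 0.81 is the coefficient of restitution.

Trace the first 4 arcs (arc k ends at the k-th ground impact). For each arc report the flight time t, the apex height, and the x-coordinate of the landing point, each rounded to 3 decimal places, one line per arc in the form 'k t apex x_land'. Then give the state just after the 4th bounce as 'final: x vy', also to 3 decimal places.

1 3.001 13.626 14.706
2 2.701 8.940 27.943
3 2.188 5.865 38.665
4 1.772 3.848 47.350
final: 47.350 7.035

Arc 1: start y=4.910, vy=13.070 → t=3.001, apex=13.626, x_land=14.706, impact vy=-16.342
  bounce: vy ← 0.81·16.342 = 13.237
Arc 2: start y=0.000, vy=13.237 → t=2.701, apex=8.940, x_land=27.943, impact vy=-13.237
  bounce: vy ← 0.81·13.237 = 10.722
Arc 3: start y=0.000, vy=10.722 → t=2.188, apex=5.865, x_land=38.665, impact vy=-10.722
  bounce: vy ← 0.81·10.722 = 8.685
Arc 4: start y=0.000, vy=8.685 → t=1.772, apex=3.848, x_land=47.350, impact vy=-8.685
  bounce: vy ← 0.81·8.685 = 7.035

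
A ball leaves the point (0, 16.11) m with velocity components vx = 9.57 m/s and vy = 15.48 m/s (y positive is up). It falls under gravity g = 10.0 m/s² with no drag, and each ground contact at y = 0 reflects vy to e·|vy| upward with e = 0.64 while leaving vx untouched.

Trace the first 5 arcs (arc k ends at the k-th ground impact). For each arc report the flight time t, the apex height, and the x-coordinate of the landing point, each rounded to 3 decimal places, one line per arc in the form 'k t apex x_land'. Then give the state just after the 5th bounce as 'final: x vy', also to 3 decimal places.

1 3.918 28.092 37.498
2 3.034 11.506 66.533
3 1.942 4.713 85.116
4 1.243 1.930 97.009
5 0.795 0.791 104.620
final: 104.620 2.545

Arc 1: start y=16.110, vy=15.480 → t=3.918, apex=28.092, x_land=37.498, impact vy=-23.703
  bounce: vy ← 0.64·23.703 = 15.170
Arc 2: start y=0.000, vy=15.170 → t=3.034, apex=11.506, x_land=66.533, impact vy=-15.170
  bounce: vy ← 0.64·15.170 = 9.709
Arc 3: start y=0.000, vy=9.709 → t=1.942, apex=4.713, x_land=85.116, impact vy=-9.709
  bounce: vy ← 0.64·9.709 = 6.214
Arc 4: start y=0.000, vy=6.214 → t=1.243, apex=1.930, x_land=97.009, impact vy=-6.214
  bounce: vy ← 0.64·6.214 = 3.977
Arc 5: start y=0.000, vy=3.977 → t=0.795, apex=0.791, x_land=104.620, impact vy=-3.977
  bounce: vy ← 0.64·3.977 = 2.545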